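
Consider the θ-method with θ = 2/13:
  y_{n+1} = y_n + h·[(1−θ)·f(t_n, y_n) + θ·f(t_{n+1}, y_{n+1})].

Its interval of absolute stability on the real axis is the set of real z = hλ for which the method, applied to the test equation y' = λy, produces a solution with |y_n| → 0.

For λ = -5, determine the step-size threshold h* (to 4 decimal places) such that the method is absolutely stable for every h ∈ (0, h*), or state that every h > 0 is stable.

(-2.8889,0); λ=-5 ⇒ h* = (26/9)/5 = 0.5778.

Set f=λy, z=hλ:
  y_{n+1} = y_n + z·[11/13·y_n + 2/13·y_{n+1}] ⇒ (1 − 2/13z)y_{n+1} = (1 + 11/13z)y_n
  ⇒ R(z) = (1 + 11/13z)/(1 − 2/13z).

Solve |R(x)|<1 on ℝ⁻.
x=-1.42: |R|=0.1654
R=−1: 1+11/13x = −1+2/13x ⇒ -9/13x=2 ⇒ x=2/(-9/13)=-2.8889
Confirm numerically:
  x=-2.443: |R|=0.77563 <1
  x=-2.310: |R|=0.70431 <1
  x=-1.787: |R|=0.40165 <1
  x=-1.644: |R|=0.31213 <1
  x=-3.395: |R|=1.23017 >1
  x=-3.356: |R|=1.21327 >1
  x=-3.335: |R|=1.20412 >1
Interval (-2.8889, 0).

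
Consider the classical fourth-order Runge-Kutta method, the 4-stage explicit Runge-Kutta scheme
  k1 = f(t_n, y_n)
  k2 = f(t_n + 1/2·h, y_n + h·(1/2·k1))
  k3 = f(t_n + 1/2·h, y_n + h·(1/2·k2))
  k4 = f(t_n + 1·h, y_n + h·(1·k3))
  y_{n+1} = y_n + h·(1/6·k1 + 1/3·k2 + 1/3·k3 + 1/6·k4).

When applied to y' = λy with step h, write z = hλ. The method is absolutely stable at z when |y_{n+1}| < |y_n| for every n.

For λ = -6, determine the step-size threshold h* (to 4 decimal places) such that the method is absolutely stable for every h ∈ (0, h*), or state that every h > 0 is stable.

Test eqn y'=λy, z=hλ:
  order 4, 4-stage ⇒ R(z)=1+z+z^2/2+z^3/6+z^4/24
  (e.g. R(-0.63)=0.53334, |R|=0.53334)

Solve |R(x)|<1 on ℝ⁻.
x=-0.63: |R|=0.5333
|R(-3.18)|=1.7775 |R(-3.03)|=1.4361 |R(-1.35)|=0.2896
Bisect:
  x_lo=-3.6449 |R|=3.2813  x_hi=-0.1381 |R|=0.8710
  mid=-1.89151 |R|=0.30285 →hi
  mid=-2.76821 |R|=0.97455 →hi
  mid=-3.20656 |R|=1.84447 →lo
  mid=-2.98738 |R|=1.34997 →lo
  mid=-2.87780 |R|=1.14866 →lo
  mid=-2.82300 |R|=1.05836 →lo
  mid=-2.79561 |R|=1.01566 →lo
  mid=-2.78191 |R|=0.99491 →hi
  mid=-2.78876 |R|=1.00523 →lo
  ...
  [-2.78533,-2.78512] ⇒ x*=-2.7853
Stable set (-2.7853, 0).

(-2.7853,0); λ=-6 ⇒ h* = 0.4642.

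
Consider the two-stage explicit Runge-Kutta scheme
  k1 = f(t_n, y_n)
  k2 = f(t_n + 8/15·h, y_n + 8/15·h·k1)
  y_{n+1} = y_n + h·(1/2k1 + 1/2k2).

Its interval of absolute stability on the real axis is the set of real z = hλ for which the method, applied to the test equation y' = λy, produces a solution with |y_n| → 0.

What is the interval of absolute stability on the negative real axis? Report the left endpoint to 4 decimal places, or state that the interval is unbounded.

z∈(-3.7500,0).

With y'=λy (z=hλ):
  k1=λy_n ⇒ h·k1=z·y_n;  k2=λ(1+8/15z)y_n ⇒ h·k2=z(1+8/15z)y_n
  y_{n+1}/y_n = 1 + 1/2z + 1/2z(1+8/15z) = 1 + z + 4/15z²
  so R(z) = 1 + z + 4/15z².

Find x<0 with |R(x)|<1.
x=-0.5: |R|=0.5667
R=1: x+4/15x²=0 ⇒ x=−15/4=-3.7500; min R=1−1/(4·4/15)=0.0625>−1
Confirm numerically:
  x=-3.372: |R|=0.66010 <1
  x=-1.811: |R|=0.06359 <1
  x=-1.681: |R|=0.07254 <1
  x=-4.222: |R|=1.53141 >1
  x=-4.160: |R|=1.45483 >1
So |R|<1 on (-3.7500, 0).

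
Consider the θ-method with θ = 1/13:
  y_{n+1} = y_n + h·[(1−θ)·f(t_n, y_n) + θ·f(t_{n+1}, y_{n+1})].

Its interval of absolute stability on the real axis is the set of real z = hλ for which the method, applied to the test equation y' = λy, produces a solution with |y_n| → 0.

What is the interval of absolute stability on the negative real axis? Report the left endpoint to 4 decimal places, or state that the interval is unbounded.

With y'=λy (z=hλ):
  y_{n+1} = y_n + z·[12/13·y_n + 1/13·y_{n+1}] ⇒ (1 − 1/13z)y_{n+1} = (1 + 12/13z)y_n
  Hence R(z) = (1 + 12/13z)/(1 − 1/13z).

Need |R(x)|<1, x<0.
x=-0.37: |R|=0.6402
R=−1: 1+12/13x = −1+1/13x ⇒ -11/13x=2 ⇒ x=2/(-11/13)=-2.3636
Confirm numerically:
  x=-2.000: |R|=0.73333 <1
  x=-1.781: |R|=0.56640 <1
  x=-1.542: |R|=0.37849 <1
  x=-2.772: |R|=1.28481 >1
  x=-2.528: |R|=1.11643 >1
  x=-2.438: |R|=1.05299 >1
Interval (-2.3636, 0).

(-2.3636, 0).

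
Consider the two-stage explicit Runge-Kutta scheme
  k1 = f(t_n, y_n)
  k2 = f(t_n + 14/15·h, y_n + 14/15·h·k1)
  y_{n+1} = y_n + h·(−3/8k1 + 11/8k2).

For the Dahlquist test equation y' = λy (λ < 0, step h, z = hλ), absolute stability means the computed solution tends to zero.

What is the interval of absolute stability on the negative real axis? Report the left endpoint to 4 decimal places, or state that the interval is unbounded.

Test eqn y'=λy, z=hλ:
  k1=λy_n ⇒ h·k1=z·y_n;  k2=λ(1+14/15z)y_n ⇒ h·k2=z(1+14/15z)y_n
  y_{n+1}/y_n = 1 − 3/8z + 11/8z(1+14/15z) = 1 + z + 77/60z²
  ⇒ R(z) = 1 + z + 77/60z².

Boundary: |R(x)|=1, x<0.
x=-0.73: |R|=0.9539
R=1: x+77/60x²=0 ⇒ x=−60/77=-0.7792; min R=1−1/(4·77/60)=0.8052>−1
Confirm numerically:
  x=-0.642: |R|=0.88694 <1
  x=-0.407: |R|=0.80558 <1
  x=-0.350: |R|=0.80721 <1
  x=-0.330: |R|=0.80976 <1
  x=-1.296: |R|=1.85951 >1
  x=-0.966: |R|=1.23155 >1
  x=-0.805: |R|=1.02663 >1
Interval (-0.7792, 0).

(-0.7792, 0).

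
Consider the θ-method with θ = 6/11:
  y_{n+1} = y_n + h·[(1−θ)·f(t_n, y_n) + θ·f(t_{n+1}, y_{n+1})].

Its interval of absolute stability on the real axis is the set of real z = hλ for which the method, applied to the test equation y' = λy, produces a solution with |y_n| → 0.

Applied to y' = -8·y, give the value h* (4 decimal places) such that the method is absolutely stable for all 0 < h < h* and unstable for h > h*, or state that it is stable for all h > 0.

With y'=λy (z=hλ):
  y_{n+1} = y_n + z·[5/11·y_n + 6/11·y_{n+1}] ⇒ (1 − 6/11z)y_{n+1} = (1 + 5/11z)y_n
  ⇒ R(z) = (1 + 5/11z)/(1 − 6/11z).

Boundary: |R(x)|=1, x<0.
x=-1.38: |R|=0.2127
x=-2: |R|=0.0435
x=-10: |R|=0.5493
x=-100: |R|=0.8003
θ=6/11≥1/2 ⇒ |1+5/11x|<|1−6/11x| ∀x<0 ⇒ unbounded interval.

unbounded; (−∞, 0). Any h>0 works for λ=-8.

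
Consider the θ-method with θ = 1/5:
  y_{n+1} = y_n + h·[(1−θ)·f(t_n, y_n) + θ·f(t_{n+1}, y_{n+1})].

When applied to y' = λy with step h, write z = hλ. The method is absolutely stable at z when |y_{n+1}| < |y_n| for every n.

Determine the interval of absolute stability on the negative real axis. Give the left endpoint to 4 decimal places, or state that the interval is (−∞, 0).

Set f=λy, z=hλ:
  y_{n+1} = y_n + z·[4/5·y_n + 1/5·y_{n+1}] ⇒ (1 − 1/5z)y_{n+1} = (1 + 4/5z)y_n
  R(z) = (1 + 4/5z)/(1 − 1/5z).

Solve |R(x)|<1 on ℝ⁻.
x=-1.67: |R|=0.2519
R=−1: 1+4/5x = −1+1/5x ⇒ -3/5x=2 ⇒ x=2/(-3/5)=-3.3333
Confirm numerically:
  x=-3.182: |R|=0.94451 <1
  x=-2.760: |R|=0.77835 <1
  x=-2.663: |R|=0.73757 <1
  x=-1.584: |R|=0.20292 <1
  x=-3.741: |R|=1.13992 >1
  x=-3.432: |R|=1.03510 >1
Stable set (-3.3333, 0).

(-3.3333, 0).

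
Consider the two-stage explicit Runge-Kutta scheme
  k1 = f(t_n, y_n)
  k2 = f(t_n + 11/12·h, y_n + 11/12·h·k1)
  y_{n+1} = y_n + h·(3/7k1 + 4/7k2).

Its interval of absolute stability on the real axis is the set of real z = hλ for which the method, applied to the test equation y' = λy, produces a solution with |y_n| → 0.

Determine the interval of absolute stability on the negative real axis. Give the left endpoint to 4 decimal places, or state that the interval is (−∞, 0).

Test eqn y'=λy, z=hλ:
  k1=λy_n ⇒ h·k1=z·y_n;  k2=λ(1+11/12z)y_n ⇒ h·k2=z(1+11/12z)y_n
  y_{n+1}/y_n = 1 + 3/7z + 4/7z(1+11/12z) = 1 + z + 11/21z²
  so R(z) = 1 + z + 11/21z².

Boundary: |R(x)|=1, x<0.
x=-0.46: |R|=0.6508
R=1: x+11/21x²=0 ⇒ x=−21/11=-1.9091; min R=1−1/(4·11/21)=0.5227>−1
Confirm numerically:
  x=-1.642: |R|=0.77028 <1
  x=-1.430: |R|=0.64114 <1
  x=-1.163: |R|=0.54549 <1
  x=-1.091: |R|=0.53248 <1
  x=-2.243: |R|=1.39231 >1
  x=-2.201: |R|=1.33654 >1
So |R|<1 on (-1.9091, 0).

(-1.9091, 0).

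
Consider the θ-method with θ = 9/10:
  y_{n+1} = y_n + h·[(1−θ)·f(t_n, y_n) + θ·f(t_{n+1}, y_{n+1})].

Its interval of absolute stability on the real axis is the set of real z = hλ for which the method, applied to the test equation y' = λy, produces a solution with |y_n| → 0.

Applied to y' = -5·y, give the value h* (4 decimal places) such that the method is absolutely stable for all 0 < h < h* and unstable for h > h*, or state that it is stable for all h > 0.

interval (−∞, 0). Any h>0 works for λ=-5.

Set f=λy, z=hλ:
  y_{n+1} = y_n + z·[1/10·y_n + 9/10·y_{n+1}] ⇒ (1 − 9/10z)y_{n+1} = (1 + 1/10z)y_n
  R(z) = (1 + 1/10z)/(1 − 9/10z).

Find x<0 with |R(x)|<1.
x=-0.44: |R|=0.6848
x=-2: |R|=0.2857
x=-10: |R|=0.0000
x=-100: |R|=0.0989
θ=9/10≥1/2 ⇒ |1+1/10x|<|1−9/10x| ∀x<0 ⇒ unbounded interval.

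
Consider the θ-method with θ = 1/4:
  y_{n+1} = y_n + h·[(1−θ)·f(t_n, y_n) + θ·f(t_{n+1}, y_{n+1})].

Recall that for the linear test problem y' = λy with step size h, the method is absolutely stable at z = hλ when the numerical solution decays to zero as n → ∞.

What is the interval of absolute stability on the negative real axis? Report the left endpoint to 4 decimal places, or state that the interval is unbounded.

z∈(-4.0000,0).

Set f=λy, z=hλ:
  y_{n+1} = y_n + z·[3/4·y_n + 1/4·y_{n+1}] ⇒ (1 − 1/4z)y_{n+1} = (1 + 3/4z)y_n
  Hence R(z) = (1 + 3/4z)/(1 − 1/4z).

Need |R(x)|<1, x<0.
x=-0.57: |R|=0.5011
R=−1: 1+3/4x = −1+1/4x ⇒ -1/2x=2 ⇒ x=2/(-1/2)=-4.0000
Confirm numerically:
  x=-3.414: |R|=0.84192 <1
  x=-2.662: |R|=0.59832 <1
  x=-1.756: |R|=0.22029 <1
  x=-4.409: |R|=1.09728 >1
  x=-4.304: |R|=1.07322 >1
Interval (-4.0000, 0).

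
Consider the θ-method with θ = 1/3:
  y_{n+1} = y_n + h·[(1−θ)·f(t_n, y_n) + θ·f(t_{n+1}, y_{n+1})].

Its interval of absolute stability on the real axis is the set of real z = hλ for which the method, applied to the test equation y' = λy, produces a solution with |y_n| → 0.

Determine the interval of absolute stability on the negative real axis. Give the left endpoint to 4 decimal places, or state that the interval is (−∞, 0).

(-6.0000, 0).

With y'=λy (z=hλ):
  y_{n+1} = y_n + z·[2/3·y_n + 1/3·y_{n+1}] ⇒ (1 − 1/3z)y_{n+1} = (1 + 2/3z)y_n
  R(z) = (1 + 2/3z)/(1 − 1/3z).

Solve |R(x)|<1 on ℝ⁻.
x=-1.36: |R|=0.0642
R=−1: 1+2/3x = −1+1/3x ⇒ -1/3x=2 ⇒ x=2/(-1/3)=-6.0000
Confirm numerically:
  x=-5.863: |R|=0.98454 <1
  x=-5.404: |R|=0.92908 <1
  x=-4.667: |R|=0.82614 <1
  x=-6.139: |R|=1.01521 >1
  x=-6.025: |R|=1.00277 >1
So |R|<1 on (-6.0000, 0).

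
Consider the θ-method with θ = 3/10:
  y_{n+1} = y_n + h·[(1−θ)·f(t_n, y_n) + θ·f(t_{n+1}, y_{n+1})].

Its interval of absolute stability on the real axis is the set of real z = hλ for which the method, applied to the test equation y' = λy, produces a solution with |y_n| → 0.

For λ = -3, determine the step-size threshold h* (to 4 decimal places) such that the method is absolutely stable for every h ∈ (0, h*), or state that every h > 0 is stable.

With y'=λy (z=hλ):
  y_{n+1} = y_n + z·[7/10·y_n + 3/10·y_{n+1}] ⇒ (1 − 3/10z)y_{n+1} = (1 + 7/10z)y_n
  ⇒ R(z) = (1 + 7/10z)/(1 − 3/10z).

Boundary: |R(x)|=1, x<0.
x=-1.26: |R|=0.0856
R=−1: 1+7/10x = −1+3/10x ⇒ -2/5x=2 ⇒ x=2/(-2/5)=-5.0000
Confirm numerically:
  x=-4.771: |R|=0.96232 <1
  x=-4.136: |R|=0.84577 <1
  x=-4.031: |R|=0.82456 <1
  x=-5.120: |R|=1.01893 >1
  x=-5.078: |R|=1.01236 >1
  x=-5.048: |R|=1.00764 >1
So |R|<1 on (-5.0000, 0).

(-5.0000,0); λ=-3 ⇒ h* = (5)/3 = 1.6667.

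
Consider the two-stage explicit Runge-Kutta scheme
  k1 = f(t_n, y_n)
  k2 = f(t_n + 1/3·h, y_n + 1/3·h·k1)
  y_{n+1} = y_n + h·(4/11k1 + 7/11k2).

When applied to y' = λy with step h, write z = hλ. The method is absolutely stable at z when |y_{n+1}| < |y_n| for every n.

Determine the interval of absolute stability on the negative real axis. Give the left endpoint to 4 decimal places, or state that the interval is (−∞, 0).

On y'=λy, z=hλ:
  k1=λy_n ⇒ h·k1=z·y_n;  k2=λ(1+1/3z)y_n ⇒ h·k2=z(1+1/3z)y_n
  y_{n+1}/y_n = 1 + 4/11z + 7/11z(1+1/3z) = 1 + z + 7/33z²
  Hence R(z) = 1 + z + 7/33z².

Boundary: |R(x)|=1, x<0.
x=-1.37: |R|=0.0281
R=1: x+7/33x²=0 ⇒ x=−33/7=-4.7143; min R=1−1/(4·7/33)=-0.1786>−1
Confirm numerically:
  x=-4.330: |R|=0.64704 <1
  x=-4.023: |R|=0.41008 <1
  x=-2.206: |R|=0.17373 <1
  x=-4.892: |R|=1.18441 >1
  x=-4.835: |R|=1.12381 >1
Interval (-4.7143, 0).

z∈(-4.7143,0).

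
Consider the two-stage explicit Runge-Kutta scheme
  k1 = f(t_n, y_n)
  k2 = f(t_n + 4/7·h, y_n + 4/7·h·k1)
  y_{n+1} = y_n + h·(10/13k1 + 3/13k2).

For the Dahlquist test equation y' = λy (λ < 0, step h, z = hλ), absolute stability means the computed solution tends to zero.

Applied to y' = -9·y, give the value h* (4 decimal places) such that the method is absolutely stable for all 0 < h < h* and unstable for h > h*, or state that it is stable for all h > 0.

Test eqn y'=λy, z=hλ:
  k1=λy_n ⇒ h·k1=z·y_n;  k2=λ(1+4/7z)y_n ⇒ h·k2=z(1+4/7z)y_n
  y_{n+1}/y_n = 1 + 10/13z + 3/13z(1+4/7z) = 1 + z + 12/91z²
  R(z) = 1 + z + 12/91z².

Boundary: |R(x)|=1, x<0.
x=-0.69: |R|=0.3728
R=1: x+12/91x²=0 ⇒ x=−91/12=-7.5833; min R=1−1/(4·12/91)=-0.8958>−1
Confirm numerically:
  x=-7.209: |R|=0.64414 <1
  x=-3.584: |R|=0.89015 <1
  x=-3.224: |R|=0.85334 <1
  x=-7.832: |R|=1.25682 >1
  x=-7.750: |R|=1.17033 >1
  x=-7.721: |R|=1.14017 >1
Interval (-7.5833, 0).

(-7.5833,0); λ=-9 ⇒ h* = (91/12)/9 = 0.8426.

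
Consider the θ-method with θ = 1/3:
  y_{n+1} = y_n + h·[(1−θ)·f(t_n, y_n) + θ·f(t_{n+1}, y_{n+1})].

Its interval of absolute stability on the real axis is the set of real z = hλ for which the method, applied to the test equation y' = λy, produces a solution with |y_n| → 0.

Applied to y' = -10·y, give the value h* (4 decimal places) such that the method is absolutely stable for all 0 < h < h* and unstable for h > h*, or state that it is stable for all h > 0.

(-6.0000,0); λ=-10 ⇒ h* = (6)/10 = 0.6000.

On y'=λy, z=hλ:
  y_{n+1} = y_n + z·[2/3·y_n + 1/3·y_{n+1}] ⇒ (1 − 1/3z)y_{n+1} = (1 + 2/3z)y_n
  ⇒ R(z) = (1 + 2/3z)/(1 − 1/3z).

Need |R(x)|<1, x<0.
x=-0.59: |R|=0.5070
R=−1: 1+2/3x = −1+1/3x ⇒ -1/3x=2 ⇒ x=2/(-1/3)=-6.0000
Confirm numerically:
  x=-5.636: |R|=0.95785 <1
  x=-3.438: |R|=0.60205 <1
  x=-2.959: |R|=0.48968 <1
  x=-2.716: |R|=0.42547 <1
  x=-6.128: |R|=1.01402 >1
  x=-6.028: |R|=1.00310 >1
So |R|<1 on (-6.0000, 0).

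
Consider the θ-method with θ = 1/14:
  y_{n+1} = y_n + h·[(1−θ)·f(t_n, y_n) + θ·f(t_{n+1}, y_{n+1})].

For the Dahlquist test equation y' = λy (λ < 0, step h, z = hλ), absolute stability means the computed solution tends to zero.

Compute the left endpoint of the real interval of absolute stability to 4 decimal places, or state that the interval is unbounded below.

z* = -2.3333.

With y'=λy (z=hλ):
  y_{n+1} = y_n + z·[13/14·y_n + 1/14·y_{n+1}] ⇒ (1 − 1/14z)y_{n+1} = (1 + 13/14z)y_n
  R(z) = (1 + 13/14z)/(1 − 1/14z).

Need |R(x)|<1, x<0.
x=-0.47: |R|=0.5453
R=−1: 1+13/14x = −1+1/14x ⇒ -6/7x=2 ⇒ x=2/(-6/7)=-2.3333
Confirm numerically:
  x=-2.228: |R|=0.92211 <1
  x=-1.974: |R|=0.73006 <1
  x=-1.857: |R|=0.63953 <1
  x=-1.241: |R|=0.13995 <1
  x=-2.760: |R|=1.30549 >1
  x=-2.715: |R|=1.27401 >1
Stable set (-2.3333, 0).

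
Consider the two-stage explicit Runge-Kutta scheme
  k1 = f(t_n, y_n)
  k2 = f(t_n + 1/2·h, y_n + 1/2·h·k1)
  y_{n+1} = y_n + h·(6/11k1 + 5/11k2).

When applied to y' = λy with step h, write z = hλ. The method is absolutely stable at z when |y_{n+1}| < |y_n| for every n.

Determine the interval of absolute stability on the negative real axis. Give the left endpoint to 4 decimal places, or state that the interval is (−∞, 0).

z∈(-4.4000,0).

With y'=λy (z=hλ):
  k1=λy_n ⇒ h·k1=z·y_n;  k2=λ(1+1/2z)y_n ⇒ h·k2=z(1+1/2z)y_n
  y_{n+1}/y_n = 1 + 6/11z + 5/11z(1+1/2z) = 1 + z + 5/22z²
  so R(z) = 1 + z + 5/22z².

Solve |R(x)|<1 on ℝ⁻.
x=-1.6: |R|=0.0182
R=1: x+5/22x²=0 ⇒ x=−22/5=-4.4000; min R=1−1/(4·5/22)=-0.1000>−1
Confirm numerically:
  x=-3.253: |R|=0.15200 <1
  x=-2.591: |R|=0.06525 <1
  x=-2.475: |R|=0.08281 <1
  x=-2.388: |R|=0.09197 <1
  x=-4.839: |R|=1.48280 >1
  x=-4.609: |R|=1.21893 >1
So |R|<1 on (-4.4000, 0).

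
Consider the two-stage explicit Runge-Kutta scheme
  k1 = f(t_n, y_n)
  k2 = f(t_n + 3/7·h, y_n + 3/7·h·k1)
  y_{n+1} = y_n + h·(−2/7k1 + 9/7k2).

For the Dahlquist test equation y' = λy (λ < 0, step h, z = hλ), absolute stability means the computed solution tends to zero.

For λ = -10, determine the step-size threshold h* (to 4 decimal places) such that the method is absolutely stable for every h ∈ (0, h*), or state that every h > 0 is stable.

(-1.8148,0); λ=-10 ⇒ h* = (49/27)/10 = 0.1815.

Test eqn y'=λy, z=hλ:
  k1=λy_n ⇒ h·k1=z·y_n;  k2=λ(1+3/7z)y_n ⇒ h·k2=z(1+3/7z)y_n
  y_{n+1}/y_n = 1 − 2/7z + 9/7z(1+3/7z) = 1 + z + 27/49z²
  R(z) = 1 + z + 27/49z².

Boundary: |R(x)|=1, x<0.
x=-0.95: |R|=0.5473
R=1: x+27/49x²=0 ⇒ x=−49/27=-1.8148; min R=1−1/(4·27/49)=0.5463>−1
Confirm numerically:
  x=-1.690: |R|=0.88377 <1
  x=-1.631: |R|=0.83480 <1
  x=-1.267: |R|=0.61755 <1
  x=-1.260: |R|=0.61480 <1
  x=-2.256: |R|=1.54844 >1
  x=-2.004: |R|=1.20891 >1
Stable set (-1.8148, 0).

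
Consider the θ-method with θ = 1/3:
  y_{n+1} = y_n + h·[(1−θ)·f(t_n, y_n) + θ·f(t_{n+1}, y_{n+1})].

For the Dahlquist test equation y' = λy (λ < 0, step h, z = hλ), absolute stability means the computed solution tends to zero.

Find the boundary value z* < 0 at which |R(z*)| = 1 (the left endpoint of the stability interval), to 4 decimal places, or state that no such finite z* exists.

Test eqn y'=λy, z=hλ:
  y_{n+1} = y_n + z·[2/3·y_n + 1/3·y_{n+1}] ⇒ (1 − 1/3z)y_{n+1} = (1 + 2/3z)y_n
  R(z) = (1 + 2/3z)/(1 − 1/3z).

Solve |R(x)|<1 on ℝ⁻.
x=-0.7: |R|=0.4324
R=−1: 1+2/3x = −1+1/3x ⇒ -1/3x=2 ⇒ x=2/(-1/3)=-6.0000
Confirm numerically:
  x=-5.975: |R|=0.99721 <1
  x=-5.929: |R|=0.99205 <1
  x=-3.515: |R|=0.61857 <1
  x=-3.045: |R|=0.51117 <1
  x=-6.422: |R|=1.04479 >1
  x=-6.174: |R|=1.01897 >1
  x=-6.112: |R|=1.01229 >1
Interval (-6.0000, 0).

z* = -6.0000.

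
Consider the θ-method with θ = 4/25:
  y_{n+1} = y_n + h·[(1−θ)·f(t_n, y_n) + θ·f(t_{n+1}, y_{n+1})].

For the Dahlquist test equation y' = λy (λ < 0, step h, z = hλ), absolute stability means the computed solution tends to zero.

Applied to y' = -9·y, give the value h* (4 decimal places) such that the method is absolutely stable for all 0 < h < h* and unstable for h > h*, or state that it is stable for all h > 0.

Set f=λy, z=hλ:
  y_{n+1} = y_n + z·[21/25·y_n + 4/25·y_{n+1}] ⇒ (1 − 4/25z)y_{n+1} = (1 + 21/25z)y_n
  ⇒ R(z) = (1 + 21/25z)/(1 − 4/25z).

Find x<0 with |R(x)|<1.
x=-0.62: |R|=0.4360
R=−1: 1+21/25x = −1+4/25x ⇒ -17/25x=2 ⇒ x=2/(-17/25)=-2.9412
Confirm numerically:
  x=-2.252: |R|=0.65549 <1
  x=-1.804: |R|=0.39993 <1
  x=-1.528: |R|=0.22782 <1
  x=-3.531: |R|=1.25629 >1
  x=-3.521: |R|=1.25220 >1
  x=-3.276: |R|=1.14938 >1
So |R|<1 on (-2.9412, 0).

(-2.9412,0); λ=-9 ⇒ h* = (50/17)/9 = 0.3268.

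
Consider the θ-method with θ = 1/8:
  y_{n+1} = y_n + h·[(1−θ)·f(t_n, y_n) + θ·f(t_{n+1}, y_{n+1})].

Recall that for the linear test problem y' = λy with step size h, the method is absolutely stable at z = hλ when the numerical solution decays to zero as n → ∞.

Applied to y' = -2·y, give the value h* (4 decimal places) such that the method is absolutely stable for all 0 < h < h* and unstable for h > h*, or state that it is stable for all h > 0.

On y'=λy, z=hλ:
  y_{n+1} = y_n + z·[7/8·y_n + 1/8·y_{n+1}] ⇒ (1 − 1/8z)y_{n+1} = (1 + 7/8z)y_n
  so R(z) = (1 + 7/8z)/(1 − 1/8z).

Solve |R(x)|<1 on ℝ⁻.
x=-0.75: |R|=0.3143
R=−1: 1+7/8x = −1+1/8x ⇒ -3/4x=2 ⇒ x=2/(-3/4)=-2.6667
Confirm numerically:
  x=-2.227: |R|=0.74206 <1
  x=-1.893: |R|=0.53078 <1
  x=-1.405: |R|=0.19511 <1
  x=-3.122: |R|=1.24564 >1
  x=-2.968: |R|=1.16484 >1
So |R|<1 on (-2.6667, 0).

(-2.6667,0); λ=-2 ⇒ h* = (8/3)/2 = 1.3333.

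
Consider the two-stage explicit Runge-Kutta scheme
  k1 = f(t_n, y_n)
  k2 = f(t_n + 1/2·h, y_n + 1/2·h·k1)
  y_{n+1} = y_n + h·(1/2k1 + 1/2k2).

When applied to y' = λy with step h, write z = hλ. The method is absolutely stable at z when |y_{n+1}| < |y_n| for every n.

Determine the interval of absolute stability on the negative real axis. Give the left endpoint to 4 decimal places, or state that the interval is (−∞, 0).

On y'=λy, z=hλ:
  k1=λy_n ⇒ h·k1=z·y_n;  k2=λ(1+1/2z)y_n ⇒ h·k2=z(1+1/2z)y_n
  y_{n+1}/y_n = 1 + 1/2z + 1/2z(1+1/2z) = 1 + z + 1/4z²
  Hence R(z) = 1 + z + 1/4z².

Need |R(x)|<1, x<0.
x=-0.73: |R|=0.4032
R=1: x+1/4x²=0 ⇒ x=−4=-4.0000; min R=1−1/(4·1/4)=0.0000>−1
Confirm numerically:
  x=-3.739: |R|=0.75603 <1
  x=-3.446: |R|=0.52273 <1
  x=-2.583: |R|=0.08497 <1
  x=-1.690: |R|=0.02402 <1
  x=-4.578: |R|=1.66152 >1
  x=-4.327: |R|=1.35373 >1
So |R|<1 on (-4.0000, 0).

z∈(-4.0000,0).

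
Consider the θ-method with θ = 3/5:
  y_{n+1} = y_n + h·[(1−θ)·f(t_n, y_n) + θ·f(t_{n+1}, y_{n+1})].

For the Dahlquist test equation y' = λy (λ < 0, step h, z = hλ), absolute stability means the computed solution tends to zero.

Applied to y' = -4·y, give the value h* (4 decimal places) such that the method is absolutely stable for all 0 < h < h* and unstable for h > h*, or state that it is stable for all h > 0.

With y'=λy (z=hλ):
  y_{n+1} = y_n + z·[2/5·y_n + 3/5·y_{n+1}] ⇒ (1 − 3/5z)y_{n+1} = (1 + 2/5z)y_n
  R(z) = (1 + 2/5z)/(1 − 3/5z).

Boundary: |R(x)|=1, x<0.
x=-1.73: |R|=0.1511
x=-2: |R|=0.0909
x=-10: |R|=0.4286
x=-100: |R|=0.6393
θ=3/5≥1/2 ⇒ |1+2/5x|<|1−3/5x| ∀x<0 ⇒ stable on all of ℝ⁻.

interval (−∞, 0). Any h>0 works for λ=-4.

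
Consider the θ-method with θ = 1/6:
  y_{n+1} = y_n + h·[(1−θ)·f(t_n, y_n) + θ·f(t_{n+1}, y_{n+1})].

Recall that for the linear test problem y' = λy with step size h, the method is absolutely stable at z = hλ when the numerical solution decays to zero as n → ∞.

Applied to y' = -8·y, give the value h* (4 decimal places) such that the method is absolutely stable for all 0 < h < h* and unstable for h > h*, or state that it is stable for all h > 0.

(-3.0000,0); λ=-8 ⇒ h* = (3)/8 = 0.3750.

On y'=λy, z=hλ:
  y_{n+1} = y_n + z·[5/6·y_n + 1/6·y_{n+1}] ⇒ (1 − 1/6z)y_{n+1} = (1 + 5/6z)y_n
  so R(z) = (1 + 5/6z)/(1 − 1/6z).

Need |R(x)|<1, x<0.
x=-0.95: |R|=0.1799
R=−1: 1+5/6x = −1+1/6x ⇒ -2/3x=2 ⇒ x=2/(-2/3)=-3.0000
Confirm numerically:
  x=-2.585: |R|=0.80664 <1
  x=-2.560: |R|=0.79439 <1
  x=-1.973: |R|=0.48476 <1
  x=-1.749: |R|=0.35424 <1
  x=-3.548: |R|=1.22958 >1
  x=-3.462: |R|=1.19531 >1
Interval (-3.0000, 0).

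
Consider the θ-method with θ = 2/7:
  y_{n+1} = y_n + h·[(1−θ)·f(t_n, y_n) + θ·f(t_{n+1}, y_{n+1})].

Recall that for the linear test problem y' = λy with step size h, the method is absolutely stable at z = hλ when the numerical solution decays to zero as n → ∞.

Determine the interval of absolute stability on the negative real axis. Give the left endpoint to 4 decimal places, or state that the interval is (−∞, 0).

z∈(-4.6667,0).

Set f=λy, z=hλ:
  y_{n+1} = y_n + z·[5/7·y_n + 2/7·y_{n+1}] ⇒ (1 − 2/7z)y_{n+1} = (1 + 5/7z)y_n
  so R(z) = (1 + 5/7z)/(1 − 2/7z).

Need |R(x)|<1, x<0.
x=-0.71: |R|=0.4097
R=−1: 1+5/7x = −1+2/7x ⇒ -3/7x=2 ⇒ x=2/(-3/7)=-4.6667
Confirm numerically:
  x=-4.194: |R|=0.90785 <1
  x=-3.670: |R|=0.79149 <1
  x=-2.415: |R|=0.42899 <1
  x=-5.163: |R|=1.08594 >1
  x=-5.122: |R|=1.07922 >1
Interval (-4.6667, 0).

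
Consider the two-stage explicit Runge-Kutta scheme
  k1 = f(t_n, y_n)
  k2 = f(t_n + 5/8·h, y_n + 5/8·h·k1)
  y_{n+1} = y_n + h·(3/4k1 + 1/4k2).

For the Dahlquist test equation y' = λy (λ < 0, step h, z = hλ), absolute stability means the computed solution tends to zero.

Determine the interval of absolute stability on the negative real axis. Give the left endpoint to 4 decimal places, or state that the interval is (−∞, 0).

Set f=λy, z=hλ:
  k1=λy_n ⇒ h·k1=z·y_n;  k2=λ(1+5/8z)y_n ⇒ h·k2=z(1+5/8z)y_n
  y_{n+1}/y_n = 1 + 3/4z + 1/4z(1+5/8z) = 1 + z + 5/32z²
  so R(z) = 1 + z + 5/32z².

Find x<0 with |R(x)|<1.
x=-0.42: |R|=0.6076
R=1: x+5/32x²=0 ⇒ x=−32/5=-6.4000; min R=1−1/(4·5/32)=-0.6000>−1
Confirm numerically:
  x=-6.158: |R|=0.76715 <1
  x=-6.102: |R|=0.71588 <1
  x=-3.916: |R|=0.51990 <1
  x=-6.882: |R|=1.51830 >1
  x=-6.835: |R|=1.46457 >1
  x=-6.431: |R|=1.03115 >1
So |R|<1 on (-6.4000, 0).

(-6.4000, 0).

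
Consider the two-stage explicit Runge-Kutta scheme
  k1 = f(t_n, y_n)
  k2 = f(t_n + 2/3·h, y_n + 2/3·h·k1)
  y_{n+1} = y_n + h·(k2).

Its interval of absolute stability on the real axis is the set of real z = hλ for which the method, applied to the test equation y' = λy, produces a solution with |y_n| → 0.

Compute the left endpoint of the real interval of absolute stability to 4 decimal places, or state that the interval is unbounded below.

left endpoint -1.5000.

With y'=λy (z=hλ):
  k1=λy_n ⇒ h·k1=z·y_n;  k2=λ(1+2/3z)y_n ⇒ h·k2=z(1+2/3z)y_n
  y_{n+1}/y_n = 1 + z(1+2/3z) = 1 + z + 2/3z²
  R(z) = 1 + z + 2/3z².

Boundary: |R(x)|=1, x<0.
x=-1.15: |R|=0.7317
R=1: x+2/3x²=0 ⇒ x=−3/2=-1.5000; min R=1−1/(4·2/3)=0.6250>−1
Confirm numerically:
  x=-1.257: |R|=0.79637 <1
  x=-1.067: |R|=0.69199 <1
  x=-0.744: |R|=0.62502 <1
  x=-1.933: |R|=1.55799 >1
  x=-1.923: |R|=1.54229 >1
Interval (-1.5000, 0).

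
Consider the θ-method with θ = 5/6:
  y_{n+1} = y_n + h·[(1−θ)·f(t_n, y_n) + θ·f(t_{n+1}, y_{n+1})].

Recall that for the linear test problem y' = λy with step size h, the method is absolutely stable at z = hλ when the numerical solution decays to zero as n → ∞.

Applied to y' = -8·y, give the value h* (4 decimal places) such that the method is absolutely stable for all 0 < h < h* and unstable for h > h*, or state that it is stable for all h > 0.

interval (−∞, 0). Any h>0 works for λ=-8.

Set f=λy, z=hλ:
  y_{n+1} = y_n + z·[1/6·y_n + 5/6·y_{n+1}] ⇒ (1 − 5/6z)y_{n+1} = (1 + 1/6z)y_n
  Hence R(z) = (1 + 1/6z)/(1 − 5/6z).

Boundary: |R(x)|=1, x<0.
x=-1.67: |R|=0.3017
x=-2: |R|=0.2500
x=-10: |R|=0.0714
x=-100: |R|=0.1858
θ=5/6≥1/2 ⇒ |1+1/6x|<|1−5/6x| ∀x<0 ⇒ unbounded interval.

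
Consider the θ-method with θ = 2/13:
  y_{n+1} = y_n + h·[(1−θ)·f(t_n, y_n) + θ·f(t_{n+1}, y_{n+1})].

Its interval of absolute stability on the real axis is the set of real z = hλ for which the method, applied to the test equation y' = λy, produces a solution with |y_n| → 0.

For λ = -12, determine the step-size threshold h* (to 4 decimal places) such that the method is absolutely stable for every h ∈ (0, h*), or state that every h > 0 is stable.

On y'=λy, z=hλ:
  y_{n+1} = y_n + z·[11/13·y_n + 2/13·y_{n+1}] ⇒ (1 − 2/13z)y_{n+1} = (1 + 11/13z)y_n
  ⇒ R(z) = (1 + 11/13z)/(1 − 2/13z).

Need |R(x)|<1, x<0.
x=-0.36: |R|=0.6589
R=−1: 1+11/13x = −1+2/13x ⇒ -9/13x=2 ⇒ x=2/(-9/13)=-2.8889
Confirm numerically:
  x=-2.554: |R|=0.83355 <1
  x=-2.475: |R|=0.79248 <1
  x=-2.152: |R|=0.61674 <1
  x=-3.208: |R|=1.14792 >1
  x=-2.980: |R|=1.04325 >1
So |R|<1 on (-2.8889, 0).

(-2.8889,0); λ=-12 ⇒ h* = (26/9)/12 = 0.2407.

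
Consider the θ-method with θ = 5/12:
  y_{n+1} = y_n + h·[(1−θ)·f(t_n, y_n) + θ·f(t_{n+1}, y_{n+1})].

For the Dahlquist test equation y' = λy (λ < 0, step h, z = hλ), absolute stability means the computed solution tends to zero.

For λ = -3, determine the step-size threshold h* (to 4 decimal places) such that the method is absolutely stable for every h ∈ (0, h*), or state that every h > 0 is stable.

(-12.0000,0); λ=-3 ⇒ h* = (12)/3 = 4.0000.

With y'=λy (z=hλ):
  y_{n+1} = y_n + z·[7/12·y_n + 5/12·y_{n+1}] ⇒ (1 − 5/12z)y_{n+1} = (1 + 7/12z)y_n
  R(z) = (1 + 7/12z)/(1 − 5/12z).

Need |R(x)|<1, x<0.
x=-1: |R|=0.2941
R=−1: 1+7/12x = −1+5/12x ⇒ -1/6x=2 ⇒ x=2/(-1/6)=-12.0000
Confirm numerically:
  x=-10.014: |R|=0.93601 <1
  x=-9.448: |R|=0.91384 <1
  x=-6.837: |R|=0.77642 <1
  x=-12.537: |R|=1.01438 >1
  x=-12.406: |R|=1.01097 >1
  x=-12.166: |R|=1.00456 >1
Interval (-12.0000, 0).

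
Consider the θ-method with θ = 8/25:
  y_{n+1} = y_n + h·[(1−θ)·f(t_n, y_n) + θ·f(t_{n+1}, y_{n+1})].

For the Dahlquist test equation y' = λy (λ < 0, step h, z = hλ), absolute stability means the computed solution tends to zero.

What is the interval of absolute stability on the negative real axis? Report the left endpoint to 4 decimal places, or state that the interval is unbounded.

z∈(-5.5556,0).

Test eqn y'=λy, z=hλ:
  y_{n+1} = y_n + z·[17/25·y_n + 8/25·y_{n+1}] ⇒ (1 − 8/25z)y_{n+1} = (1 + 17/25z)y_n
  so R(z) = (1 + 17/25z)/(1 − 8/25z).

Need |R(x)|<1, x<0.
x=-1.35: |R|=0.0573
R=−1: 1+17/25x = −1+8/25x ⇒ -9/25x=2 ⇒ x=2/(-9/25)=-5.5556
Confirm numerically:
  x=-4.854: |R|=0.90108 <1
  x=-4.737: |R|=0.88287 <1
  x=-3.983: |R|=0.75111 <1
  x=-2.418: |R|=0.36321 <1
  x=-5.715: |R|=1.02029 >1
  x=-5.691: |R|=1.01728 >1
Interval (-5.5556, 0).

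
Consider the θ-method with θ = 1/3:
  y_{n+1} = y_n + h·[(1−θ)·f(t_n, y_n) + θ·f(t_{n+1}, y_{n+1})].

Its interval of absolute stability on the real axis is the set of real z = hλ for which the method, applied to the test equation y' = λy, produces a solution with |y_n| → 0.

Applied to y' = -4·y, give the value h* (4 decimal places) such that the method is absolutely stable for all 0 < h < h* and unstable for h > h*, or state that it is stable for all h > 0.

(-6.0000,0); λ=-4 ⇒ h* = (6)/4 = 1.5000.

With y'=λy (z=hλ):
  y_{n+1} = y_n + z·[2/3·y_n + 1/3·y_{n+1}] ⇒ (1 − 1/3z)y_{n+1} = (1 + 2/3z)y_n
  so R(z) = (1 + 2/3z)/(1 − 1/3z).

Boundary: |R(x)|=1, x<0.
x=-0.99: |R|=0.2556
R=−1: 1+2/3x = −1+1/3x ⇒ -1/3x=2 ⇒ x=2/(-1/3)=-6.0000
Confirm numerically:
  x=-5.726: |R|=0.96860 <1
  x=-5.265: |R|=0.91107 <1
  x=-5.073: |R|=0.88517 <1
  x=-3.988: |R|=0.71208 <1
  x=-6.532: |R|=1.05581 >1
  x=-6.229: |R|=1.02481 >1
So |R|<1 on (-6.0000, 0).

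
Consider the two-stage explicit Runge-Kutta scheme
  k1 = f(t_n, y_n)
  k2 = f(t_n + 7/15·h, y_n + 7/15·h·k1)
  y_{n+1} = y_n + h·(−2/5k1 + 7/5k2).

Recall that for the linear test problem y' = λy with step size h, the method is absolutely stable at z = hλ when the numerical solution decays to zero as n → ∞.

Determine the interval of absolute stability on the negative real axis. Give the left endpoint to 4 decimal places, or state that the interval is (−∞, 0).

z∈(-1.5306,0).

On y'=λy, z=hλ:
  k1=λy_n ⇒ h·k1=z·y_n;  k2=λ(1+7/15z)y_n ⇒ h·k2=z(1+7/15z)y_n
  y_{n+1}/y_n = 1 − 2/5z + 7/5z(1+7/15z) = 1 + z + 49/75z²
  so R(z) = 1 + z + 49/75z².

Find x<0 with |R(x)|<1.
x=-0.45: |R|=0.6823
R=1: x+49/75x²=0 ⇒ x=−75/49=-1.5306; min R=1−1/(4·49/75)=0.6173>−1
Confirm numerically:
  x=-1.143: |R|=0.71055 <1
  x=-1.080: |R|=0.68205 <1
  x=-1.022: |R|=0.66040 <1
  x=-0.751: |R|=0.61748 <1
  x=-1.999: |R|=1.61172 >1
  x=-1.877: |R|=1.42478 >1
  x=-1.868: |R|=1.41176 >1
So |R|<1 on (-1.5306, 0).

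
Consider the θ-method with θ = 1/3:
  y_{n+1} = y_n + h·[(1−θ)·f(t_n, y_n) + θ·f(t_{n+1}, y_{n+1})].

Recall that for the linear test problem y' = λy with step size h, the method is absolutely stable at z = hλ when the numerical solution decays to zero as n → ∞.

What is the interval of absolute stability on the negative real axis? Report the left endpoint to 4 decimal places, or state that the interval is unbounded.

z∈(-6.0000,0).

On y'=λy, z=hλ:
  y_{n+1} = y_n + z·[2/3·y_n + 1/3·y_{n+1}] ⇒ (1 − 1/3z)y_{n+1} = (1 + 2/3z)y_n
  Hence R(z) = (1 + 2/3z)/(1 − 1/3z).

Find x<0 with |R(x)|<1.
x=-1.43: |R|=0.0316
R=−1: 1+2/3x = −1+1/3x ⇒ -1/3x=2 ⇒ x=2/(-1/3)=-6.0000
Confirm numerically:
  x=-5.354: |R|=0.92267 <1
  x=-4.644: |R|=0.82261 <1
  x=-4.098: |R|=0.73204 <1
  x=-2.682: |R|=0.41605 <1
  x=-6.451: |R|=1.04772 >1
  x=-6.064: |R|=1.00706 >1
Interval (-6.0000, 0).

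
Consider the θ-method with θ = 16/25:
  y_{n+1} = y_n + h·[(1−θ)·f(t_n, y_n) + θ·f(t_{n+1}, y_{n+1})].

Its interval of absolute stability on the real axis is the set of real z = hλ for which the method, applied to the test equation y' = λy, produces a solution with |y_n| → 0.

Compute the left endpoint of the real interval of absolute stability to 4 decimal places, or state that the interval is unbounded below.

On y'=λy, z=hλ:
  y_{n+1} = y_n + z·[9/25·y_n + 16/25·y_{n+1}] ⇒ (1 − 16/25z)y_{n+1} = (1 + 9/25z)y_n
  R(z) = (1 + 9/25z)/(1 − 16/25z).

Need |R(x)|<1, x<0.
x=-0.32: |R|=0.7344
x=-2: |R|=0.1228
x=-10: |R|=0.3514
x=-100: |R|=0.5385
θ=16/25≥1/2 ⇒ |1+9/25x|<|1−16/25x| ∀x<0 ⇒ unbounded interval.

interval (−∞, 0).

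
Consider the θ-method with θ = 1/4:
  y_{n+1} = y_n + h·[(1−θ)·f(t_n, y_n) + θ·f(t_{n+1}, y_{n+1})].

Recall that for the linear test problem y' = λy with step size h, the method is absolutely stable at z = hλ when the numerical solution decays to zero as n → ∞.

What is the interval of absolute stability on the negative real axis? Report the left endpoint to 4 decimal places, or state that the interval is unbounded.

z∈(-4.0000,0).

Set f=λy, z=hλ:
  y_{n+1} = y_n + z·[3/4·y_n + 1/4·y_{n+1}] ⇒ (1 − 1/4z)y_{n+1} = (1 + 3/4z)y_n
  so R(z) = (1 + 3/4z)/(1 − 1/4z).

Need |R(x)|<1, x<0.
x=-1.5: |R|=0.0909
R=−1: 1+3/4x = −1+1/4x ⇒ -1/2x=2 ⇒ x=2/(-1/2)=-4.0000
Confirm numerically:
  x=-2.176: |R|=0.40933 <1
  x=-2.170: |R|=0.40681 <1
  x=-1.990: |R|=0.32888 <1
  x=-1.811: |R|=0.24660 <1
  x=-4.395: |R|=1.09410 >1
  x=-4.212: |R|=1.05163 >1
  x=-4.030: |R|=1.00747 >1
So |R|<1 on (-4.0000, 0).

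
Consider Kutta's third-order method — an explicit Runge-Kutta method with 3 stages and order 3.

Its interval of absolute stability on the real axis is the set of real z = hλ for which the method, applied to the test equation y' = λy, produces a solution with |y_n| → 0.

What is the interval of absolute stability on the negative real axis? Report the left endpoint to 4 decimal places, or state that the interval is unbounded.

Test eqn y'=λy, z=hλ:
  order 3, 3-stage ⇒ R(z)=1+z+z^2/2+z^3/6
  (e.g. R(-0.7)=0.48783, |R|=0.48783)

Need |R(x)|<1, x<0.
x=-0.7: |R|=0.4878
|R(-2.26)|=0.6301 |R(-2.03)|=0.3638 |R(-0.97)|=0.3483
Bisect:
  x_lo=-3.2996 |R|=2.8433  x_hi=-0.1920 |R|=0.8253
  mid=-1.74580 |R|=0.10871 →hi
  mid=-2.52271 |R|=1.01646 →lo
  mid=-2.13426 |R|=0.47701 →hi
  mid=-2.32848 |R|=0.72168 →hi
  mid=-2.42560 |R|=0.86235 →hi
  mid=-2.47416 |R|=0.93767 →hi
  mid=-2.49843 |R|=0.97662 →hi
  ...
  [-2.51285,-2.51266] ⇒ x*=-2.5127
So |R|<1 on (-2.5127, 0).

z∈(-2.5127,0).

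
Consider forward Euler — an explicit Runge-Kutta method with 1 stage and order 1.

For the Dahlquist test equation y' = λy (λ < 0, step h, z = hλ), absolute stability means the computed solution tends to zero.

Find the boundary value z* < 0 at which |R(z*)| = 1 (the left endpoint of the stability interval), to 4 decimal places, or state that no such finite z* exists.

With y'=λy (z=hλ):
  order 1, 1-stage ⇒ R(z)=1+z
  (e.g. R(-1.35)=-0.35000, |R|=0.35000)

Find x<0 with |R(x)|<1.
x=-1.35: |R|=0.3500
|R(-2.14)|=1.1400 |R(-1.37)|=0.3700 |R(-0.62)|=0.3800
Bisect:
  x_lo=-2.4002 |R|=1.4002  x_hi=-0.1279 |R|=0.8721
  mid=-1.26409 |R|=0.26409 →hi
  mid=-1.83216 |R|=0.83216 →hi
  mid=-2.11620 |R|=1.11620 →lo
  mid=-1.97418 |R|=0.97418 →hi
  mid=-2.04519 |R|=1.04519 →lo
  mid=-2.00968 |R|=1.00968 →lo
  mid=-1.99193 |R|=0.99193 →hi
  mid=-2.00081 |R|=1.00081 →lo
  mid=-1.99637 |R|=0.99637 →hi
  ...
  [-2.00011,-1.99998] ⇒ x*=-2.0000
So |R|<1 on (-2.0000, 0).

left endpoint -2.0000.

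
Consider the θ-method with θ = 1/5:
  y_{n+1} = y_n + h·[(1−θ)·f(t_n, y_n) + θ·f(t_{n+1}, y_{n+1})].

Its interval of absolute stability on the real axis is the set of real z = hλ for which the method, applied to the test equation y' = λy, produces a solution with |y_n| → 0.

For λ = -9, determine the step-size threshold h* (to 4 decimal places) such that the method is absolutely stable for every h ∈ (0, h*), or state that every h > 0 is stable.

(-3.3333,0); λ=-9 ⇒ h* = (10/3)/9 = 0.3704.

Set f=λy, z=hλ:
  y_{n+1} = y_n + z·[4/5·y_n + 1/5·y_{n+1}] ⇒ (1 − 1/5z)y_{n+1} = (1 + 4/5z)y_n
  R(z) = (1 + 4/5z)/(1 − 1/5z).

Need |R(x)|<1, x<0.
x=-1.23: |R|=0.0128
R=−1: 1+4/5x = −1+1/5x ⇒ -3/5x=2 ⇒ x=2/(-3/5)=-3.3333
Confirm numerically:
  x=-2.853: |R|=0.81650 <1
  x=-2.442: |R|=0.64069 <1
  x=-2.276: |R|=0.56405 <1
  x=-3.837: |R|=1.17099 >1
  x=-3.409: |R|=1.02699 >1
Interval (-3.3333, 0).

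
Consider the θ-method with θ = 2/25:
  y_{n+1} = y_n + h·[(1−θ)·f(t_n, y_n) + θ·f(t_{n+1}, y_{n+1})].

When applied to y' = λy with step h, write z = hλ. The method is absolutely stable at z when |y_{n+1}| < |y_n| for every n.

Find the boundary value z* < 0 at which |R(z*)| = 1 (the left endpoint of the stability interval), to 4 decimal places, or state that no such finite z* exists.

left endpoint -2.3810.

Test eqn y'=λy, z=hλ:
  y_{n+1} = y_n + z·[23/25·y_n + 2/25·y_{n+1}] ⇒ (1 − 2/25z)y_{n+1} = (1 + 23/25z)y_n
  so R(z) = (1 + 23/25z)/(1 − 2/25z).

Boundary: |R(x)|=1, x<0.
x=-0.42: |R|=0.5937
R=−1: 1+23/25x = −1+2/25x ⇒ -21/25x=2 ⇒ x=2/(-21/25)=-2.3810
Confirm numerically:
  x=-1.864: |R|=0.62211 <1
  x=-1.108: |R|=0.01778 <1
  x=-1.089: |R|=0.00173 <1
  x=-2.924: |R|=1.36968 >1
  x=-2.415: |R|=1.02397 >1
So |R|<1 on (-2.3810, 0).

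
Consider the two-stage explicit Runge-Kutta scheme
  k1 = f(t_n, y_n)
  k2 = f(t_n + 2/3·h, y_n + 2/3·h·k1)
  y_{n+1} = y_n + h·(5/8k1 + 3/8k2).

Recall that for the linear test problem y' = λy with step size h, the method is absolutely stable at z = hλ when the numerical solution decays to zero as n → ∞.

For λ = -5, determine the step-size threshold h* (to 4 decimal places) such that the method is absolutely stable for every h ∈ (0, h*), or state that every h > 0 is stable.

With y'=λy (z=hλ):
  k1=λy_n ⇒ h·k1=z·y_n;  k2=λ(1+2/3z)y_n ⇒ h·k2=z(1+2/3z)y_n
  y_{n+1}/y_n = 1 + 5/8z + 3/8z(1+2/3z) = 1 + z + 1/4z²
  R(z) = 1 + z + 1/4z².

Find x<0 with |R(x)|<1.
x=-1.35: |R|=0.1056
R=1: x+1/4x²=0 ⇒ x=−4=-4.0000; min R=1−1/(4·1/4)=0.0000>−1
Confirm numerically:
  x=-3.034: |R|=0.26729 <1
  x=-3.006: |R|=0.25301 <1
  x=-2.906: |R|=0.20521 <1
  x=-2.146: |R|=0.00533 <1
  x=-4.199: |R|=1.20890 >1
  x=-4.195: |R|=1.20451 >1
Interval (-4.0000, 0).

(-4.0000,0); λ=-5 ⇒ h* = (4)/5 = 0.8000.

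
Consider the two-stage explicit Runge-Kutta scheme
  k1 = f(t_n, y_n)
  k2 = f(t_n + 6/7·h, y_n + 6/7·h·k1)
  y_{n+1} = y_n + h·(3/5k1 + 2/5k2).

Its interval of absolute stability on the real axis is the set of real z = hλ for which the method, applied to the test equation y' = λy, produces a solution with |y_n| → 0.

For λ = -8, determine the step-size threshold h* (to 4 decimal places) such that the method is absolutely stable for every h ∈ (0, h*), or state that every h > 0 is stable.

With y'=λy (z=hλ):
  k1=λy_n ⇒ h·k1=z·y_n;  k2=λ(1+6/7z)y_n ⇒ h·k2=z(1+6/7z)y_n
  y_{n+1}/y_n = 1 + 3/5z + 2/5z(1+6/7z) = 1 + z + 12/35z²
  so R(z) = 1 + z + 12/35z².

Find x<0 with |R(x)|<1.
x=-1.21: |R|=0.2920
R=1: x+12/35x²=0 ⇒ x=−35/12=-2.9167; min R=1−1/(4·12/35)=0.2708>−1
Confirm numerically:
  x=-2.456: |R|=0.61209 <1
  x=-2.261: |R|=0.49173 <1
  x=-1.818: |R|=0.31519 <1
  x=-3.460: |R|=1.64455 >1
  x=-3.430: |R|=1.60368 >1
  x=-3.112: |R|=1.20842 >1
Interval (-2.9167, 0).

(-2.9167,0); λ=-8 ⇒ h* = (35/12)/8 = 0.3646.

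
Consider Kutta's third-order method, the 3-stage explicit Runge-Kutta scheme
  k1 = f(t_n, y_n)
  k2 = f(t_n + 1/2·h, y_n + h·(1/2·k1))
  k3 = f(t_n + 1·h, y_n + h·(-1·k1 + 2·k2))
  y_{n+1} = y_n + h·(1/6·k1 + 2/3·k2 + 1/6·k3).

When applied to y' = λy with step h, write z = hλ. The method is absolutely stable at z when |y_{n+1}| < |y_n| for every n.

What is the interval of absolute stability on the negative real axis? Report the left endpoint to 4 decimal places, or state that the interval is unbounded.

(-2.5127, 0).

Test eqn y'=λy, z=hλ:
  order 3, 3-stage ⇒ R(z)=1+z+z^2/2+z^3/6
  (e.g. R(-0.77)=0.45036, |R|=0.45036)

Boundary: |R(x)|=1, x<0.
x=-0.77: |R|=0.4504
|R(-2.01)|=0.3434 |R(-1.62)|=0.0164 |R(-0.83)|=0.4192
Bisect:
  x_lo=-3.2457 |R|=2.6772  x_hi=-0.1108 |R|=0.8951
  mid=-1.67828 |R|=0.05781 →hi
  mid=-2.46201 |R|=0.91850 →hi
  mid=-2.85387 |R|=1.65551 →lo
  mid=-2.65794 |R|=1.25518 →lo
  mid=-2.55997 |R|=1.07936 →lo
  mid=-2.51099 |R|=0.99712 →hi
  mid=-2.53548 |R|=1.03778 →lo
  ...
  [-2.51290,-2.51271] ⇒ x*=-2.5127
Interval (-2.5127, 0).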